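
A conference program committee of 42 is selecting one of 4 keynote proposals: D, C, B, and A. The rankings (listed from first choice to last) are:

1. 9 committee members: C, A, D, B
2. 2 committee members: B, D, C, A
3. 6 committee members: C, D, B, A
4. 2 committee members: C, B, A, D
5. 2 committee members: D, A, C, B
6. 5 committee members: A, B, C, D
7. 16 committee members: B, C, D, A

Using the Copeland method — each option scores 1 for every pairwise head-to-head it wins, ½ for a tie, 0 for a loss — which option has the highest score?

D: beats A; loses to C and B → score 1.
C: beats D and A; loses to B → score 2.
B: beats D, C, and A → score 3.
A: loses to D, C, and B → score 0.
B has the best pairwise record.

B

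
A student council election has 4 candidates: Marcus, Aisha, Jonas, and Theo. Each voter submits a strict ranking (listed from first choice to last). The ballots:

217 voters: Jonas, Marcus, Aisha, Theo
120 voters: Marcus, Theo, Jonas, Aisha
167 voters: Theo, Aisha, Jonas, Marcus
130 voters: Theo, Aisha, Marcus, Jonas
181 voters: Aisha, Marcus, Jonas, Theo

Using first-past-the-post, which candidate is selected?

Theo

First-place votes: Marcus 120, Aisha 181, Jonas 217, Theo 297.
Theo has the most first-place votes.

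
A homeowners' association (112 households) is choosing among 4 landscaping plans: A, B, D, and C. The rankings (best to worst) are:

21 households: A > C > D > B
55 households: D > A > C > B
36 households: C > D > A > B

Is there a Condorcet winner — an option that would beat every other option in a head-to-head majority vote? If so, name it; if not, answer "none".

none

Checking pairwise contests:
D beats A 91–21.
A beats B 112–0.
C beats D 57–55.
A beats C 76–36.
Every option loses at least one head-to-head, so there is no Condorcet winner.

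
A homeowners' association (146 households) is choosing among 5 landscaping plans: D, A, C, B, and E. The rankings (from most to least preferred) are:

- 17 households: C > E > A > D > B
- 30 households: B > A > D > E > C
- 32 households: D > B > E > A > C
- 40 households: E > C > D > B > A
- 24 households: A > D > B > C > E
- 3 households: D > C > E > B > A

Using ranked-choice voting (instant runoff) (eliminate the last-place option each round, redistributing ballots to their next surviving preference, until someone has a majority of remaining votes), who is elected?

Round 1: D 35, A 24, C 17, B 30, E 40. Eliminate C.
Round 2: D 35, A 24, B 30, E 57. Eliminate A.
Round 3: D 59, B 30, E 57. Eliminate B.
Round 4: D 89, E 57. D has a majority.

D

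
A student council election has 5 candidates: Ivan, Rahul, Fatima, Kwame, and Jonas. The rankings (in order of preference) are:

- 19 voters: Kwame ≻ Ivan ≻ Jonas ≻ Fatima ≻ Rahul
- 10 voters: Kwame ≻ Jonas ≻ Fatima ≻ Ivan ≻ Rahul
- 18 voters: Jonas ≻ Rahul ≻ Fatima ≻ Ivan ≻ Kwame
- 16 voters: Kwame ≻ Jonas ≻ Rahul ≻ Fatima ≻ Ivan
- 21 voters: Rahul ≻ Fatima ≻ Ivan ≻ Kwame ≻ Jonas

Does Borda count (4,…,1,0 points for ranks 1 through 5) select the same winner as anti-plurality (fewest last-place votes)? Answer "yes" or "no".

Borda — scores: Ivan 127, Rahul 170, Fatima 154, Kwame 201, Jonas 188. Winner: Kwame.
Anti-plurality — last-place votes: Ivan 16, Rahul 29, Fatima 0, Kwame 18, Jonas 21. Winner: Fatima.
The two methods disagree.

no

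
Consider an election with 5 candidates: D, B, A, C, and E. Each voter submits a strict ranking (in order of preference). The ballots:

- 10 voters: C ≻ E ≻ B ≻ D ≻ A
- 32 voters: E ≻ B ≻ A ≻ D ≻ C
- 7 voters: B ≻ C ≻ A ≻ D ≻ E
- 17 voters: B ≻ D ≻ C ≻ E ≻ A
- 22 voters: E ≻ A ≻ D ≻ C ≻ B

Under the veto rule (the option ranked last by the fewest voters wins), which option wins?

Last-place votes: D 0, B 22, A 27, C 32, E 7.
D is ranked last by the fewest voters, so D wins.

D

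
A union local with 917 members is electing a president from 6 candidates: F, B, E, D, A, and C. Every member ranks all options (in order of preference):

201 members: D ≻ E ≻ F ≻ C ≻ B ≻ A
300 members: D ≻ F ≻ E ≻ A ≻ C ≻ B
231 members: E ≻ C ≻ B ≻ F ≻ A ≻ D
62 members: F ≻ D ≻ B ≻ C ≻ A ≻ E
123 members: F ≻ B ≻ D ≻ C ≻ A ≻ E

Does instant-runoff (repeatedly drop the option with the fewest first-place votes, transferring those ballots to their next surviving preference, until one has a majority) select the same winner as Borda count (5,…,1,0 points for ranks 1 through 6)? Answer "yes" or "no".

Instant-runoff — R1 F 185, B 0, E 231, D 501, A 0, C 0 (D winner). Winner: D.
Borda — scores: F 3190, B 1572, E 2859, D 3122, A 1016, C 1996. Winner: F.
The two methods disagree.

no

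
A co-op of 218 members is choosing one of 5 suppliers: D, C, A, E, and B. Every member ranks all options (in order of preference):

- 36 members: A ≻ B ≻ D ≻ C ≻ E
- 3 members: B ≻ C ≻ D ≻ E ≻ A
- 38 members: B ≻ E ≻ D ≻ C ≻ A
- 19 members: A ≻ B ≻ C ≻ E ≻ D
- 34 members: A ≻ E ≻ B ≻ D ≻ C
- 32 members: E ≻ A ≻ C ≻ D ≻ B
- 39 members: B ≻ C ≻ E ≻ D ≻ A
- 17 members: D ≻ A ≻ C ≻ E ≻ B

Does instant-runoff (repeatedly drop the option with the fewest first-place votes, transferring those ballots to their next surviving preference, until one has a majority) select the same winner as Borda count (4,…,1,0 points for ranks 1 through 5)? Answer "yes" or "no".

no

Instant-runoff — R1 D 17, C 0, A 89, E 32, B 80 (C out); R2 D 17, A 89, E 32, B 80 (D out); R3 A 106, E 32, B 80 (E out); R4 A 138, B 80 (A winner). Winner: A.
Borda — scores: D 327, C 336, A 503, E 461, B 553. Winner: B.
The two methods disagree.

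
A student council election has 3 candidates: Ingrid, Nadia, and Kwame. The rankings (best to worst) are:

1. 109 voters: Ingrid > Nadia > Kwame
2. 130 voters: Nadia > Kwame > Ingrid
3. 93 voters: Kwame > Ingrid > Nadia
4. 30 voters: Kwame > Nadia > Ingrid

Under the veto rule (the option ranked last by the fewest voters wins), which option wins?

Last-place votes: Ingrid 160, Nadia 93, Kwame 109.
Nadia is ranked last by the fewest voters, so Nadia wins.

Nadia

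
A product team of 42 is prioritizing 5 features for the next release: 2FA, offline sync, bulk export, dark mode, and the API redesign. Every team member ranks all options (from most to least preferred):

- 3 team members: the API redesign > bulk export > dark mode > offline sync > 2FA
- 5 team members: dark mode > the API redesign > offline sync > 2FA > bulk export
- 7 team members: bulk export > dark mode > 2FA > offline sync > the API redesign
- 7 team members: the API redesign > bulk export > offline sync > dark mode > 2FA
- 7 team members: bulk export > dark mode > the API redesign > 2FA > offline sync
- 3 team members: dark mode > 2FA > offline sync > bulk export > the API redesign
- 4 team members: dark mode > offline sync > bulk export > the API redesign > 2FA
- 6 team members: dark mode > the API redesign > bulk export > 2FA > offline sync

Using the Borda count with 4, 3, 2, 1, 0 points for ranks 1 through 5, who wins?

dark mode

2FA: 3·0 + 5·1 + 7·2 + 7·0 + 7·1 + 3·3 + 4·0 + 6·1 = 41
offline sync: 3·1 + 5·2 + 7·1 + 7·2 + 7·0 + 3·2 + 4·3 + 6·0 = 52
bulk export: 3·3 + 5·0 + 7·4 + 7·3 + 7·4 + 3·1 + 4·2 + 6·2 = 109
dark mode: 3·2 + 5·4 + 7·3 + 7·1 + 7·3 + 3·4 + 4·4 + 6·4 = 127
the API redesign: 3·4 + 5·3 + 7·0 + 7·4 + 7·2 + 3·0 + 4·1 + 6·3 = 91
dark mode has the highest Borda score (127).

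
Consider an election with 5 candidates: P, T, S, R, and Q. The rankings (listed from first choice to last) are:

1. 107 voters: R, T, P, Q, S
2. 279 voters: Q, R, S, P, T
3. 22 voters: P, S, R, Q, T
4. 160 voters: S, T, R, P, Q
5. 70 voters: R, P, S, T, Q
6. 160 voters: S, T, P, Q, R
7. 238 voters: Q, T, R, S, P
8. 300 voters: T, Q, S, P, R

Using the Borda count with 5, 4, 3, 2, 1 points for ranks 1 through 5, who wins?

P: 107·3 + 279·2 + 22·5 + 160·2 + 70·4 + 160·3 + 238·1 + 300·2 = 2907
T: 107·4 + 279·1 + 22·1 + 160·4 + 70·2 + 160·4 + 238·4 + 300·5 = 4601
S: 107·1 + 279·3 + 22·4 + 160·5 + 70·3 + 160·5 + 238·2 + 300·3 = 4218
R: 107·5 + 279·4 + 22·3 + 160·3 + 70·5 + 160·1 + 238·3 + 300·1 = 3721
Q: 107·2 + 279·5 + 22·2 + 160·1 + 70·1 + 160·2 + 238·5 + 300·4 = 4593
T has the highest Borda score (4601).

T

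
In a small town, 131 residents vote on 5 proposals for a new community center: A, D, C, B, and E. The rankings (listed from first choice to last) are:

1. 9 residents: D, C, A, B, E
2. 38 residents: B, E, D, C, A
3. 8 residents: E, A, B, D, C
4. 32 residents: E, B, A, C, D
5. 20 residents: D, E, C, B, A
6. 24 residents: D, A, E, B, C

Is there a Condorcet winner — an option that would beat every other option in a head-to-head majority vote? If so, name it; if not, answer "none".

E

E vs A: 98–33 for E.
E vs D: 78–53 for E.
E vs C: 122–9 for E.
E vs B: 84–47 for E.
E beats every other option head-to-head.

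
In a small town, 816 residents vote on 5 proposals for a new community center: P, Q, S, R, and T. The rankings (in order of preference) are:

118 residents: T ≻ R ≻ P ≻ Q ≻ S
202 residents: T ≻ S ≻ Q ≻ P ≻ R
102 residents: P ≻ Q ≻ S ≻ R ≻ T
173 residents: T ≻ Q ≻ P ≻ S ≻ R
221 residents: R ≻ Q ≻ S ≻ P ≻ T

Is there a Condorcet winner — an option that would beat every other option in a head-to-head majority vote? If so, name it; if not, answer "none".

T vs P: 493–323 for T.
T vs Q: 493–323 for T.
T vs S: 493–323 for T.
T vs R: 493–323 for T.
T beats every other option head-to-head.

T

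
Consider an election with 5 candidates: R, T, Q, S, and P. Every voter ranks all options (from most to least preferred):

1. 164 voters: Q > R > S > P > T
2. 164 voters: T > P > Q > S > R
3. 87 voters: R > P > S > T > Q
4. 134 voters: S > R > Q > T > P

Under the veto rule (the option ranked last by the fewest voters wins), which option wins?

S

Last-place votes: R 164, T 164, Q 87, S 0, P 134.
S is ranked last by the fewest voters, so S wins.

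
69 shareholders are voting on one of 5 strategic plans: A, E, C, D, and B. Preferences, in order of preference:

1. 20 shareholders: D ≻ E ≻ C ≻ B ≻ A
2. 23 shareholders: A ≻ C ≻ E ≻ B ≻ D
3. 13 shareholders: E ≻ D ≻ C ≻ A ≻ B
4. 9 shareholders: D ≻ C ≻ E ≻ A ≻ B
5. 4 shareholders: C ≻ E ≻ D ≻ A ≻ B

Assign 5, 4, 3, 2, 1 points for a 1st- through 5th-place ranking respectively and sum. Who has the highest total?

E

A: 20·1 + 23·5 + 13·2 + 9·2 + 4·2 = 187
E: 20·4 + 23·3 + 13·5 + 9·3 + 4·4 = 257
C: 20·3 + 23·4 + 13·3 + 9·4 + 4·5 = 247
D: 20·5 + 23·1 + 13·4 + 9·5 + 4·3 = 232
B: 20·2 + 23·2 + 13·1 + 9·1 + 4·1 = 112
E has the highest Borda score (257).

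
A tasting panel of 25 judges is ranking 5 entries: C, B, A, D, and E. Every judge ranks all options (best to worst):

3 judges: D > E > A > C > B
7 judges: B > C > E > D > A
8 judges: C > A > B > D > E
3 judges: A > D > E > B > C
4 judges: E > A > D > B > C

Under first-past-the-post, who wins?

First-place votes: C 8, B 7, A 3, D 3, E 4.
C has the most first-place votes.

C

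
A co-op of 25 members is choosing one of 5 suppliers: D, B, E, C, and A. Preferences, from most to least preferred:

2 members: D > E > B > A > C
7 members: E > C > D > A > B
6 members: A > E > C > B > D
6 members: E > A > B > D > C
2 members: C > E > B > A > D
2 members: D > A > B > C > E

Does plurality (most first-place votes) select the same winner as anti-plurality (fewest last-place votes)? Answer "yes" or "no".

no

Plurality — first-place votes: D 4, B 0, E 13, C 2, A 6. Winner: E.
Anti-plurality — last-place votes: D 8, B 7, E 2, C 8, A 0. Winner: A.
The two methods disagree.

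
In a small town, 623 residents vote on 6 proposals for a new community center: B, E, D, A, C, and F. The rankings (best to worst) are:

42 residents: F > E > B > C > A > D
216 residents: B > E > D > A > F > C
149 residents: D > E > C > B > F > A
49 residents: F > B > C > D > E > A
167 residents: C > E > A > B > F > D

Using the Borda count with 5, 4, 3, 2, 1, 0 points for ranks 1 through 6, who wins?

B: 42·3 + 216·5 + 149·2 + 49·4 + 167·2 = 2034
E: 42·4 + 216·4 + 149·4 + 49·1 + 167·4 = 2345
D: 42·0 + 216·3 + 149·5 + 49·2 + 167·0 = 1491
A: 42·1 + 216·2 + 149·0 + 49·0 + 167·3 = 975
C: 42·2 + 216·0 + 149·3 + 49·3 + 167·5 = 1513
F: 42·5 + 216·1 + 149·1 + 49·5 + 167·1 = 987
E has the highest Borda score (2345).

E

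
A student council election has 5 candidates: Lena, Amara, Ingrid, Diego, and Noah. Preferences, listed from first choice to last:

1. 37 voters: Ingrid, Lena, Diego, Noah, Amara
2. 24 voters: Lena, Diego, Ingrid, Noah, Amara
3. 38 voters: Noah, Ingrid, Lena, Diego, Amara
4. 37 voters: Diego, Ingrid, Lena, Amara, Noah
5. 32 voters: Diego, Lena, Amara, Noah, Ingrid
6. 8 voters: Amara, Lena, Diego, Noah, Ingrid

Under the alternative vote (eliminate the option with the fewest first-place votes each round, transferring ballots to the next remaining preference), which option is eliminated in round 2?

Round 1: Lena 24, Amara 8, Ingrid 37, Diego 69, Noah 38. Eliminate Amara.
Round 2: Lena 32, Ingrid 37, Diego 69, Noah 38. Eliminate Lena.

Lena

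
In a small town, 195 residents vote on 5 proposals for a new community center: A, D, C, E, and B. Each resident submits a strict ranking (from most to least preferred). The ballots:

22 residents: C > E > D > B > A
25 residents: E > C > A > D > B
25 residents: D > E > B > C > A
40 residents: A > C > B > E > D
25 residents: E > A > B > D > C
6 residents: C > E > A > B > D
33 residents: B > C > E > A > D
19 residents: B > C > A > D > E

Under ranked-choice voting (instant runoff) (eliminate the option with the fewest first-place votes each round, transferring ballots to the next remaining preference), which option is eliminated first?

Round 1: A 40, D 25, C 28, E 50, B 52. Eliminate D.

D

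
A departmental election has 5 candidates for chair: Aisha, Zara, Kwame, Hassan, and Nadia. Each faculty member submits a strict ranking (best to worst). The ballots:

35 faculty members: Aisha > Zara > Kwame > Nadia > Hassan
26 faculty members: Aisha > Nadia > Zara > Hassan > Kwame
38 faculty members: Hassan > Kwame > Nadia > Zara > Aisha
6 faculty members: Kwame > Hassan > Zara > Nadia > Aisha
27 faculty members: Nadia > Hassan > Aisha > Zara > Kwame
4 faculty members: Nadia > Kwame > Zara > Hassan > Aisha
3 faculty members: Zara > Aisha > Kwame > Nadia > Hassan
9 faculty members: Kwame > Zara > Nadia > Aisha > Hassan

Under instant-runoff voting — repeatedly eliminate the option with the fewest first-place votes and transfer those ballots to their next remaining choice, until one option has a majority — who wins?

Round 1: Aisha 61, Zara 3, Kwame 15, Hassan 38, Nadia 31. Eliminate Zara.
Round 2: Aisha 64, Kwame 15, Hassan 38, Nadia 31. Eliminate Kwame.
Round 3: Aisha 64, Hassan 44, Nadia 40. Eliminate Nadia.
Round 4: Aisha 73, Hassan 75. Hassan has a majority.

Hassan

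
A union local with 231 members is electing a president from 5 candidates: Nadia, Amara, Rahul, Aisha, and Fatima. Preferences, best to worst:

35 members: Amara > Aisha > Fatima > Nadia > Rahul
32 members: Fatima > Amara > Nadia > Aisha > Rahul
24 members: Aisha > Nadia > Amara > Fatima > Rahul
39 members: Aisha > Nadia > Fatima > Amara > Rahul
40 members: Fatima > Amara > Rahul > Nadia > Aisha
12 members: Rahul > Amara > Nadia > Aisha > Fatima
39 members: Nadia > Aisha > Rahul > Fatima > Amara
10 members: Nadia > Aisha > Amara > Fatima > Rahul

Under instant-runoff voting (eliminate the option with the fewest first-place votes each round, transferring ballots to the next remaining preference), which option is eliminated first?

Rahul

Round 1: Nadia 49, Amara 35, Rahul 12, Aisha 63, Fatima 72. Eliminate Rahul.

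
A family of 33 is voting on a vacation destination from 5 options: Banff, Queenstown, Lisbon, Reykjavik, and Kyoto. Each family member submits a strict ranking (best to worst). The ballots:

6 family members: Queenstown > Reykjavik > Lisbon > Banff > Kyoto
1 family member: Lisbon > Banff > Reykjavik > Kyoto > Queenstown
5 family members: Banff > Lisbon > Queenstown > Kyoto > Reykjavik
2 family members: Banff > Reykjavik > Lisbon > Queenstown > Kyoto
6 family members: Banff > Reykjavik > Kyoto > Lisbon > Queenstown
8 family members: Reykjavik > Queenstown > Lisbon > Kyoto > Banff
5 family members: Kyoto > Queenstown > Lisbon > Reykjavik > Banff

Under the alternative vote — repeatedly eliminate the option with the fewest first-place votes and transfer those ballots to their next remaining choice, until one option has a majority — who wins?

Queenstown

Round 1: Banff 13, Queenstown 6, Lisbon 1, Reykjavik 8, Kyoto 5. Eliminate Lisbon.
Round 2: Banff 14, Queenstown 6, Reykjavik 8, Kyoto 5. Eliminate Kyoto.
Round 3: Banff 14, Queenstown 11, Reykjavik 8. Eliminate Reykjavik.
Round 4: Banff 14, Queenstown 19. Queenstown has a majority.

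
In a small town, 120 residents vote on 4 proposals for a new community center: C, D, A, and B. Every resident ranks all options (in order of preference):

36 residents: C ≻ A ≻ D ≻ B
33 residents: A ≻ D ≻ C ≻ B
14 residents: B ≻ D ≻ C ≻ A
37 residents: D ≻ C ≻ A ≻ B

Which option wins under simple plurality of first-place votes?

D

First-place votes: C 36, D 37, A 33, B 14.
D has the most first-place votes.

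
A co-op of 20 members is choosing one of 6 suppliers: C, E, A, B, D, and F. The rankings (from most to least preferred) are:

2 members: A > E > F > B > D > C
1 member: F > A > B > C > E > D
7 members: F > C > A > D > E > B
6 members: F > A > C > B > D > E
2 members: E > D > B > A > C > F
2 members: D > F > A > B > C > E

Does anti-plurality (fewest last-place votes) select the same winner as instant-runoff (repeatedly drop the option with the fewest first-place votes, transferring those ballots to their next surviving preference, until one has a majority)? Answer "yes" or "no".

no

Anti-plurality — last-place votes: C 2, E 8, A 0, B 7, D 1, F 2. Winner: A.
Instant-runoff — R1 C 0, E 2, A 2, B 0, D 2, F 14 (F winner). Winner: F.
The two methods disagree.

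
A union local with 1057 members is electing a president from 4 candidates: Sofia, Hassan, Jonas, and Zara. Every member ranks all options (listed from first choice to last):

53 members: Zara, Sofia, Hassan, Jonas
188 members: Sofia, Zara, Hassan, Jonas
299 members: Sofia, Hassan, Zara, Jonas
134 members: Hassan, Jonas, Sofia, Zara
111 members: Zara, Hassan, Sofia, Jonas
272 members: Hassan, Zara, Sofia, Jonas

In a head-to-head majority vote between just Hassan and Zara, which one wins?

Voters preferring Hassan to Zara: 705; preferring Zara to Hassan: 352.
Hassan wins the head-to-head.

Hassan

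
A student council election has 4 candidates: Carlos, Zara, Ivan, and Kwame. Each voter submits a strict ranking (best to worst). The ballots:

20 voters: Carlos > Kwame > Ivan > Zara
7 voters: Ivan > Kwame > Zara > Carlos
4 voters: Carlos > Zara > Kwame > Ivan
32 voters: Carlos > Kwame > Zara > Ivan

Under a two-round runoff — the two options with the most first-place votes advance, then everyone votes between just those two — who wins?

Round 1 first-place votes: Carlos 56, Zara 0, Ivan 7, Kwame 0.
Carlos and Ivan advance.
Runoff: Carlos is preferred to Ivan by 56 voters; Ivan by 7.
Carlos wins the runoff.

Carlos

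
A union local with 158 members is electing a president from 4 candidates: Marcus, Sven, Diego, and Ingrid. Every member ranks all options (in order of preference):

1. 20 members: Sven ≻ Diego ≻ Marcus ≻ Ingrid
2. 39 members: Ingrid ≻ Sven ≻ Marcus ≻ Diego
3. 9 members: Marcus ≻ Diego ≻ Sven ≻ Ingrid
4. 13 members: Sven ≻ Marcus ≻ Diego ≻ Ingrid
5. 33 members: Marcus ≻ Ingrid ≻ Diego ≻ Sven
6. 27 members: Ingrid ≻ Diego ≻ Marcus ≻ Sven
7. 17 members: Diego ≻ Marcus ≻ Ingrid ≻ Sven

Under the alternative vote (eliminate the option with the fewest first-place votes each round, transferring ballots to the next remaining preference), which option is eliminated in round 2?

Sven

Round 1: Marcus 42, Sven 33, Diego 17, Ingrid 66. Eliminate Diego.
Round 2: Marcus 59, Sven 33, Ingrid 66. Eliminate Sven.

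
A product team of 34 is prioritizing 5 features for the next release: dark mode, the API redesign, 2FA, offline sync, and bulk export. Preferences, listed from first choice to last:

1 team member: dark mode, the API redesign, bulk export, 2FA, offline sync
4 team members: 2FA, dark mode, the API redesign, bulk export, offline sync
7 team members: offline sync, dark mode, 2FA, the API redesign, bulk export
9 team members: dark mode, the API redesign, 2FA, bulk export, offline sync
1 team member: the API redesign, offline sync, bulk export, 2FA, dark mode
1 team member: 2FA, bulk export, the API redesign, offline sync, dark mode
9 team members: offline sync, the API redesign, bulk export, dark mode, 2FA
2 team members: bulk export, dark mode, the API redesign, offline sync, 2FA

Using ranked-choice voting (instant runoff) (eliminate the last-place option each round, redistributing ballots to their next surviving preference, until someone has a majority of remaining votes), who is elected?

offline sync

Round 1: dark mode 10, the API redesign 1, 2FA 5, offline sync 16, bulk export 2. Eliminate the API redesign.
Round 2: dark mode 10, 2FA 5, offline sync 17, bulk export 2. Eliminate bulk export.
Round 3: dark mode 12, 2FA 5, offline sync 17. Eliminate 2FA.
Round 4: dark mode 16, offline sync 18. Offline sync has a majority.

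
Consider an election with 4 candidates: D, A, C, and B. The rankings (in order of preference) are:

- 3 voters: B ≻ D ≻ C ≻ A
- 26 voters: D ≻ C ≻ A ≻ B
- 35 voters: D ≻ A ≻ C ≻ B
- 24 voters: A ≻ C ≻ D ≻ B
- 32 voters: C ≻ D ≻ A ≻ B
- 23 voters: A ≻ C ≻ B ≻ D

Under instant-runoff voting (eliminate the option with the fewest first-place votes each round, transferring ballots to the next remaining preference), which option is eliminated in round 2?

C

Round 1: D 61, A 47, C 32, B 3. Eliminate B.
Round 2: D 64, A 47, C 32. Eliminate C.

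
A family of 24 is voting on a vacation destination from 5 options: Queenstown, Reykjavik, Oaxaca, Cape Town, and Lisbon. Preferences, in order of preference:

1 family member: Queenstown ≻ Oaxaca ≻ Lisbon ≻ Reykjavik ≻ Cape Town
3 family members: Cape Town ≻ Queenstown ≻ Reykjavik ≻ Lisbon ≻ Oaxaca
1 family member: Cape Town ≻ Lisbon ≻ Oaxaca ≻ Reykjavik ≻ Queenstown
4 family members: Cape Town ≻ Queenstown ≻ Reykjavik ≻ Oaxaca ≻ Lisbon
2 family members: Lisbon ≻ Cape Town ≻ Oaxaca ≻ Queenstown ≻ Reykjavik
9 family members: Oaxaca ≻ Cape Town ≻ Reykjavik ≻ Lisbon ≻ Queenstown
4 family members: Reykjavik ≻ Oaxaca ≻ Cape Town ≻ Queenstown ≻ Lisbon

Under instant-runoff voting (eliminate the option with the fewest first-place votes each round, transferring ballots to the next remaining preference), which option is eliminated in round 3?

Reykjavik

Round 1: Queenstown 1, Reykjavik 4, Oaxaca 9, Cape Town 8, Lisbon 2. Eliminate Queenstown.
Round 2: Reykjavik 4, Oaxaca 10, Cape Town 8, Lisbon 2. Eliminate Lisbon.
Round 3: Reykjavik 4, Oaxaca 10, Cape Town 10. Eliminate Reykjavik.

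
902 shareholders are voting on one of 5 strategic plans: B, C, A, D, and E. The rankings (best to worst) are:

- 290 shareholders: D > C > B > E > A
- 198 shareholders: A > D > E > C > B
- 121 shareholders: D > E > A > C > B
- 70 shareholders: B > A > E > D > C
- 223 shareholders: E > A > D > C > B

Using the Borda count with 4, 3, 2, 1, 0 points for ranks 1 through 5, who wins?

D

B: 290·2 + 198·0 + 121·0 + 70·4 + 223·0 = 860
C: 290·3 + 198·1 + 121·1 + 70·0 + 223·1 = 1412
A: 290·0 + 198·4 + 121·2 + 70·3 + 223·3 = 1913
D: 290·4 + 198·3 + 121·4 + 70·1 + 223·2 = 2754
E: 290·1 + 198·2 + 121·3 + 70·2 + 223·4 = 2081
D has the highest Borda score (2754).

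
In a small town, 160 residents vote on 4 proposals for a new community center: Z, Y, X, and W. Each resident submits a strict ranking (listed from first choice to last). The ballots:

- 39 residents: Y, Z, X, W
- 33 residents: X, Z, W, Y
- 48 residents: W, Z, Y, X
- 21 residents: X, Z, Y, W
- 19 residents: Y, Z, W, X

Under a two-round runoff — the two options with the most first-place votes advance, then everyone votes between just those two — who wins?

Y

Round 1 first-place votes: Z 0, Y 58, X 54, W 48.
Y and X advance.
Runoff: Y is preferred to X by 106 voters; X by 54.
Y wins the runoff.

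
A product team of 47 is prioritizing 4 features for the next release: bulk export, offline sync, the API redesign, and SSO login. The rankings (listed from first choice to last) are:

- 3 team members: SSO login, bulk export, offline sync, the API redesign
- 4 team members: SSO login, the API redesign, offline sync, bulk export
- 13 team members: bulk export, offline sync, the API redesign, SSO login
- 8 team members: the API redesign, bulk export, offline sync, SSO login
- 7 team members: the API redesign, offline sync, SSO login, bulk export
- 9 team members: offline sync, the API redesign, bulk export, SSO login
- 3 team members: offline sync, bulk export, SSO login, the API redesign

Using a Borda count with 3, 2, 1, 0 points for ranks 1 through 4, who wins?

offline sync

bulk export: 3·2 + 4·0 + 13·3 + 8·2 + 7·0 + 9·1 + 3·2 = 76
offline sync: 3·1 + 4·1 + 13·2 + 8·1 + 7·2 + 9·3 + 3·3 = 91
the API redesign: 3·0 + 4·2 + 13·1 + 8·3 + 7·3 + 9·2 + 3·0 = 84
SSO login: 3·3 + 4·3 + 13·0 + 8·0 + 7·1 + 9·0 + 3·1 = 31
offline sync has the highest Borda score (91).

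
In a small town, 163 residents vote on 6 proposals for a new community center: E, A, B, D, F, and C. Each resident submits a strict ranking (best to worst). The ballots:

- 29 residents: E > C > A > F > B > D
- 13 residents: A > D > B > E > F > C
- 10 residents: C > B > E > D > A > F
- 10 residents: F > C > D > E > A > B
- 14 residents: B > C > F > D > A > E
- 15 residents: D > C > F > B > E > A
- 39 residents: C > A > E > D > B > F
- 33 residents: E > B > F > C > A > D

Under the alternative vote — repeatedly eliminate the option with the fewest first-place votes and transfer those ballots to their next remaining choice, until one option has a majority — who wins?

Round 1: E 62, A 13, B 14, D 15, F 10, C 49. Eliminate F.
Round 2: E 62, A 13, B 14, D 15, C 59. Eliminate A.
Round 3: E 62, B 14, D 28, C 59. Eliminate B.
Round 4: E 62, D 28, C 73. Eliminate D.
Round 5: E 75, C 88. C has a majority.

C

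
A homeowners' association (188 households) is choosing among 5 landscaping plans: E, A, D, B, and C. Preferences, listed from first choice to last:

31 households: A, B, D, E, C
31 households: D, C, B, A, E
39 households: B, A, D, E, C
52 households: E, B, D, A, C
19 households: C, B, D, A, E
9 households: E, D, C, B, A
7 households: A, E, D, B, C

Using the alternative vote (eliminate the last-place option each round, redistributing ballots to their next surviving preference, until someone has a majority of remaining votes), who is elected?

B

Round 1: E 61, A 38, D 31, B 39, C 19. Eliminate C.
Round 2: E 61, A 38, D 31, B 58. Eliminate D.
Round 3: E 61, A 38, B 89. Eliminate A.
Round 4: E 68, B 120. B has a majority.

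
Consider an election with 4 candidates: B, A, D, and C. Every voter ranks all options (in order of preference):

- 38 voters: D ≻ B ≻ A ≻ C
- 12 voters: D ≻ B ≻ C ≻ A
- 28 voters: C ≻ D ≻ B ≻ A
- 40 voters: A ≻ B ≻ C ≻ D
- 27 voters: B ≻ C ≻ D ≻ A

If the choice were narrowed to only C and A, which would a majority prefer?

Voters preferring C to A: 67; preferring A to C: 78.
A wins the head-to-head.

A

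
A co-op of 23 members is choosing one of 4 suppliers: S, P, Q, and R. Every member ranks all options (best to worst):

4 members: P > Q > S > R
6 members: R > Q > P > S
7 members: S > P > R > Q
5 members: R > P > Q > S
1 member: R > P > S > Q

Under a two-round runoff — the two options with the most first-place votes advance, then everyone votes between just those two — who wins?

Round 1 first-place votes: S 7, P 4, Q 0, R 12.
R and S advance.
Runoff: R is preferred to S by 12 voters; S by 11.
R wins the runoff.

R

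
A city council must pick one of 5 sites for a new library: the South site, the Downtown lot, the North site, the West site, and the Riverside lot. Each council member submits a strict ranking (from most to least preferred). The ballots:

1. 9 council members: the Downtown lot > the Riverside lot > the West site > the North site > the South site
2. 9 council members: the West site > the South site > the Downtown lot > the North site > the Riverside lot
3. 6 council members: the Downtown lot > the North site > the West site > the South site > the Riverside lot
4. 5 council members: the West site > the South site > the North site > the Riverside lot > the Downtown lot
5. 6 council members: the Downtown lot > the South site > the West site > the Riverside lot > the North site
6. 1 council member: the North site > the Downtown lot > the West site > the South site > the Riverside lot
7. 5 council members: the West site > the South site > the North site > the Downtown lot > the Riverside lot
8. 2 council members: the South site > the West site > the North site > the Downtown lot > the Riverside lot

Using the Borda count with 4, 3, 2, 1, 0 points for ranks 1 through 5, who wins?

the West site

the South site: 9·0 + 9·3 + 6·1 + 5·3 + 6·3 + 1·1 + 5·3 + 2·4 = 90
the Downtown lot: 9·4 + 9·2 + 6·4 + 5·0 + 6·4 + 1·3 + 5·1 + 2·1 = 112
the North site: 9·1 + 9·1 + 6·3 + 5·2 + 6·0 + 1·4 + 5·2 + 2·2 = 64
the West site: 9·2 + 9·4 + 6·2 + 5·4 + 6·2 + 1·2 + 5·4 + 2·3 = 126
the Riverside lot: 9·3 + 9·0 + 6·0 + 5·1 + 6·1 + 1·0 + 5·0 + 2·0 = 38
the West site has the highest Borda score (126).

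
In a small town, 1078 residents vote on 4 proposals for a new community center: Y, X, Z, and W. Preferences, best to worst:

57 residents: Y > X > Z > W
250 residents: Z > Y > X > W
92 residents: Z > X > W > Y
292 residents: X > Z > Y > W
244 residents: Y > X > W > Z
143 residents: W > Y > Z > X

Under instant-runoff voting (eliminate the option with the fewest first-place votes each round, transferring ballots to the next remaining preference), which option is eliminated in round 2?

X

Round 1: Y 301, X 292, Z 342, W 143. Eliminate W.
Round 2: Y 444, X 292, Z 342. Eliminate X.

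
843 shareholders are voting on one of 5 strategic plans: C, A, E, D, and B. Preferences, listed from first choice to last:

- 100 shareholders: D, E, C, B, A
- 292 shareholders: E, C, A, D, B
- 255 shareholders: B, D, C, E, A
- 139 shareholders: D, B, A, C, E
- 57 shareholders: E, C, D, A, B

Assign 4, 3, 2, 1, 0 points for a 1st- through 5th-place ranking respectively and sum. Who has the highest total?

C: 100·2 + 292·3 + 255·2 + 139·1 + 57·3 = 1896
A: 100·0 + 292·2 + 255·0 + 139·2 + 57·1 = 919
E: 100·3 + 292·4 + 255·1 + 139·0 + 57·4 = 1951
D: 100·4 + 292·1 + 255·3 + 139·4 + 57·2 = 2127
B: 100·1 + 292·0 + 255·4 + 139·3 + 57·0 = 1537
D has the highest Borda score (2127).

D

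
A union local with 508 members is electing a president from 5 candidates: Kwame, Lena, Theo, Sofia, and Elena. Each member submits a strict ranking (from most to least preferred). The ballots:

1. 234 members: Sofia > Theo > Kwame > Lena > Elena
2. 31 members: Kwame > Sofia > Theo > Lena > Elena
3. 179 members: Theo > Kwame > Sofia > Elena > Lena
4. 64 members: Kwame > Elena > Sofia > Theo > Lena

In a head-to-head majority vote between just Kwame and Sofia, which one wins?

Kwame

Voters preferring Kwame to Sofia: 274; preferring Sofia to Kwame: 234.
Kwame wins the head-to-head.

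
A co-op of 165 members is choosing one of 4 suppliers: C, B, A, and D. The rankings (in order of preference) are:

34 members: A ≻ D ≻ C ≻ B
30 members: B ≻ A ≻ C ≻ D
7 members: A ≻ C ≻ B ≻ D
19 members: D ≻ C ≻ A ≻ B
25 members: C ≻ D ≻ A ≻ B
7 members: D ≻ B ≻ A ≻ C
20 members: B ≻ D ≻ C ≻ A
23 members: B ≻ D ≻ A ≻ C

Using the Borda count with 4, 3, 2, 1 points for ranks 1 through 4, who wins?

C: 34·2 + 30·2 + 7·3 + 19·3 + 25·4 + 7·1 + 20·2 + 23·1 = 376
B: 34·1 + 30·4 + 7·2 + 19·1 + 25·1 + 7·3 + 20·4 + 23·4 = 405
A: 34·4 + 30·3 + 7·4 + 19·2 + 25·2 + 7·2 + 20·1 + 23·2 = 422
D: 34·3 + 30·1 + 7·1 + 19·4 + 25·3 + 7·4 + 20·3 + 23·3 = 447
D has the highest Borda score (447).

D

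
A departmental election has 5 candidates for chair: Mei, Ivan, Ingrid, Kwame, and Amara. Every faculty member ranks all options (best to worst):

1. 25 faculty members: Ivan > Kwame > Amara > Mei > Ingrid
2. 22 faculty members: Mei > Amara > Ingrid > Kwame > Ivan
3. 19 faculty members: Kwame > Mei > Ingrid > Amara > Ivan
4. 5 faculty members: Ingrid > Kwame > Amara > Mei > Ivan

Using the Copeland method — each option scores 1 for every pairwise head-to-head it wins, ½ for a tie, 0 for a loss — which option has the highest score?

Kwame

Mei: beats Ivan, Ingrid, and Amara; loses to Kwame → score 3.
Ivan: loses to Mei, Ingrid, Kwame, and Amara → score 0.
Ingrid: beats Ivan; loses to Mei, Kwame, and Amara → score 1.
Kwame: beats Mei, Ivan, Ingrid, and Amara → score 4.
Amara: beats Ivan and Ingrid; loses to Mei and Kwame → score 2.
Kwame has the best pairwise record.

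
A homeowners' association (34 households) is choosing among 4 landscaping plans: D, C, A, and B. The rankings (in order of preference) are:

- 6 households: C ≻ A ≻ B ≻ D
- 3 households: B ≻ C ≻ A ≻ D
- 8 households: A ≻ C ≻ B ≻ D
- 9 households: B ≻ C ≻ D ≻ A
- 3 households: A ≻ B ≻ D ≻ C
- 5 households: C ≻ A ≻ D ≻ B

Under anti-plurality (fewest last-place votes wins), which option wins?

Last-place votes: D 17, C 3, A 9, B 5.
C is ranked last by the fewest voters, so C wins.

C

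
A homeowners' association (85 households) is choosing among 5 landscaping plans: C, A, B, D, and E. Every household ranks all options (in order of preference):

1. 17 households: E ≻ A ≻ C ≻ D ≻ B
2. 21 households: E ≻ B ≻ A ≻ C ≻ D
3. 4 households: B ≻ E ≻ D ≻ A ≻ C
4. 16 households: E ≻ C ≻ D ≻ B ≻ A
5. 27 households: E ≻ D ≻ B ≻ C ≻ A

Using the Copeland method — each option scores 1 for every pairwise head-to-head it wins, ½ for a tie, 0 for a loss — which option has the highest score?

E

C: beats A and D; loses to B and E → score 2.
A: loses to C, B, D, and E → score 0.
B: beats C and A; loses to D and E → score 2.
D: beats A and B; loses to C and E → score 2.
E: beats C, A, B, and D → score 4.
E has the best pairwise record.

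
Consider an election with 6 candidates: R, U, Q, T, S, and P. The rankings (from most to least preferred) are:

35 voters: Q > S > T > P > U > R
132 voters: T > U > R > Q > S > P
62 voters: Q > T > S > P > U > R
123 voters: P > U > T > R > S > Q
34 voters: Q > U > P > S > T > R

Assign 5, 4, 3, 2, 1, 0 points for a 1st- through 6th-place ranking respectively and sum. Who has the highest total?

R: 35·0 + 132·3 + 62·0 + 123·2 + 34·0 = 642
U: 35·1 + 132·4 + 62·1 + 123·4 + 34·4 = 1253
Q: 35·5 + 132·2 + 62·5 + 123·0 + 34·5 = 919
T: 35·3 + 132·5 + 62·4 + 123·3 + 34·1 = 1416
S: 35·4 + 132·1 + 62·3 + 123·1 + 34·2 = 649
P: 35·2 + 132·0 + 62·2 + 123·5 + 34·3 = 911
T has the highest Borda score (1416).

T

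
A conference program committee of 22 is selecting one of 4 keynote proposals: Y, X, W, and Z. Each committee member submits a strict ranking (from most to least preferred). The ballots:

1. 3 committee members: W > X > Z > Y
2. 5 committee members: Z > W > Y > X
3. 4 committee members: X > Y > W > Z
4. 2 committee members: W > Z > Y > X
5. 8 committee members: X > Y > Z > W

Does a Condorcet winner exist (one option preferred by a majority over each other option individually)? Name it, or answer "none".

X vs Y: 15–7 for X.
X vs W: 12–10 for X.
X vs Z: 15–7 for X.
X beats every other option head-to-head.

X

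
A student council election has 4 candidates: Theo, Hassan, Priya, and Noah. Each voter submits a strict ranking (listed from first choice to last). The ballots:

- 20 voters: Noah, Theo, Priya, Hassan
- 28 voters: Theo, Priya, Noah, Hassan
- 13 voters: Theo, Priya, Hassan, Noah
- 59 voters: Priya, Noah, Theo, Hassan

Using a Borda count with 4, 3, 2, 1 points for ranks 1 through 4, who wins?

Priya

Theo: 20·3 + 28·4 + 13·4 + 59·2 = 342
Hassan: 20·1 + 28·1 + 13·2 + 59·1 = 133
Priya: 20·2 + 28·3 + 13·3 + 59·4 = 399
Noah: 20·4 + 28·2 + 13·1 + 59·3 = 326
Priya has the highest Borda score (399).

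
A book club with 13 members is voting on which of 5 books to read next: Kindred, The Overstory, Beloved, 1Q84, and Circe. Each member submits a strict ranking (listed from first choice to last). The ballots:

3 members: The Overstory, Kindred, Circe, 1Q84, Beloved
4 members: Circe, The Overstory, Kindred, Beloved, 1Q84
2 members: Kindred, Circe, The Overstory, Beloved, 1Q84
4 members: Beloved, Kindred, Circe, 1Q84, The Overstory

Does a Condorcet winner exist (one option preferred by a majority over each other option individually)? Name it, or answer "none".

none

Checking pairwise contests:
The Overstory beats Kindred 7–6.
Circe beats The Overstory 10–3.
Kindred beats Beloved 9–4.
Kindred beats 1Q84 13–0.
Kindred beats Circe 9–4.
Every option loses at least one head-to-head, so there is no Condorcet winner.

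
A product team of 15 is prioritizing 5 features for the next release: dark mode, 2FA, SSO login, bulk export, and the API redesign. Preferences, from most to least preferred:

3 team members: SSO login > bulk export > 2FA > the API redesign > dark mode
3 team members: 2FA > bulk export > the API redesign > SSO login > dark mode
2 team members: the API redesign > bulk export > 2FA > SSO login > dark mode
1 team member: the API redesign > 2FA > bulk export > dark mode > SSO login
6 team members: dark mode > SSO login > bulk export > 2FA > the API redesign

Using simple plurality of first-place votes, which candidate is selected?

First-place votes: dark mode 6, 2FA 3, SSO login 3, bulk export 0, the API redesign 3.
dark mode has the most first-place votes.

dark mode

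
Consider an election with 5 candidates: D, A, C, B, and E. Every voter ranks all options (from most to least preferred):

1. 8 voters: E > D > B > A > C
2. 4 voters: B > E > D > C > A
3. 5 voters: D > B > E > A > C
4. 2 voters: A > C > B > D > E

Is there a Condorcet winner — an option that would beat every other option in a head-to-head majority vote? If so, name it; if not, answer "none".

none

Checking pairwise contests:
E beats D 12–7.
D beats A 17–2.
D beats C 17–2.
D beats B 13–6.
B beats E 11–8.
Every option loses at least one head-to-head, so there is no Condorcet winner.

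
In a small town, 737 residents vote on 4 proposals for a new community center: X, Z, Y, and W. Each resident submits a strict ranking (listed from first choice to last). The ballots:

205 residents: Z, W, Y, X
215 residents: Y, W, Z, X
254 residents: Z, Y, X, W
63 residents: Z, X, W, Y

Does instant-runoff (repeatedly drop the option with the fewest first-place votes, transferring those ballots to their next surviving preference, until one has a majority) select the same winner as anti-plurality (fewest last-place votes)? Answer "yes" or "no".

Instant-runoff — R1 X 0, Z 522, Y 215, W 0 (Z winner). Winner: Z.
Anti-plurality — last-place votes: X 420, Z 0, Y 63, W 254. Winner: Z.
The two methods agree.

yes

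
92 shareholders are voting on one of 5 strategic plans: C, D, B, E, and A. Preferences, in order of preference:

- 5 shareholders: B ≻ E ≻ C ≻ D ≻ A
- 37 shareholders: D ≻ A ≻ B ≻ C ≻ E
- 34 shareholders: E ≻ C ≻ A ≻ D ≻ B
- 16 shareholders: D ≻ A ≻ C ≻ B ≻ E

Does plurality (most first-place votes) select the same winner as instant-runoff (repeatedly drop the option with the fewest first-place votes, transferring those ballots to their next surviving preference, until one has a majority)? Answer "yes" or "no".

Plurality — first-place votes: C 0, D 53, B 5, E 34, A 0. Winner: D.
Instant-runoff — R1 C 0, D 53, B 5, E 34, A 0 (D winner). Winner: D.
The two methods agree.

yes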